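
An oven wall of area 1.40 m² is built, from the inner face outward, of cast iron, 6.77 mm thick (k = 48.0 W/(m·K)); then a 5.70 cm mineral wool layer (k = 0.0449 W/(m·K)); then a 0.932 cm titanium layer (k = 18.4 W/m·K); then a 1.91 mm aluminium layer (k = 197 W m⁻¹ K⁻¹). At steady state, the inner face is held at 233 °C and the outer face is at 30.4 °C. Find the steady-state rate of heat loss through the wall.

Q = 223 W

Resistance network (inner→outer):
  R_cast iron = L/(kA) = 0.00677/(48.0·1.40) = 1.007×10^-4 K/W
  R_mineral wool = L/(kA) = 0.0570/(0.0449·1.40) = 0.9068 K/W
  R_titanium = L/(kA) = 0.00932/(18.4·1.40) = 3.618×10^-4 K/W
  R_aluminium = L/(kA) = 0.00191/(197·1.40) = 6.925×10^-6 K/W
ΣR = 1.007×10^-4 + 0.9068 + 3.618×10^-4 + 6.925×10^-6 = 0.9073 K/W
Q = ΔT/ΣR = (233 °C − 30.4 °C)/0.9073 = 223 W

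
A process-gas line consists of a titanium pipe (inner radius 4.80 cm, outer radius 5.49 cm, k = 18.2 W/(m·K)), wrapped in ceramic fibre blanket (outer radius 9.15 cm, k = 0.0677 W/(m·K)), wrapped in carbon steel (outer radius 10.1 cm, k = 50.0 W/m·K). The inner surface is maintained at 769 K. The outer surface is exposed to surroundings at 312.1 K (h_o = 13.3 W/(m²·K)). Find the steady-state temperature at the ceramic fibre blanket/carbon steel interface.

T = 353.2 K

Resistance network (inner→outer):
  R'_titanium = ln(0.0549/0.0480)/(2πk) = 0.1343/(2π·18.2) = 0.001175 m·K/W
  R'_ceramic fibre blanket = ln(0.0915/0.0549)/(2πk) = 0.5108/(2π·0.0677) = 1.201 m·K/W
  R'_carbon steel = ln(0.101/0.0915)/(2πk) = 0.09878/(2π·50.0) = 3.144×10^-4 m·K/W
  R'_conv,out = 1/(2πr h) = 1/(2π·0.101·13.3) = 0.1185 m·K/W
ΣR = 0.001175 + 1.201 + 3.144×10^-4 + 0.1185 = 1.321 m·K/W
Q' = ΔT/ΣR = (769 K − 312.1 K)/1.321 = 345.9 W/m
From the inner boundary to the ceramic fibre blanket/carbon steel interface, ΣR_partial = 1.202 m·K/W.
T_interface = T_in − Q'·ΣR_partial = 769 K − (345.9)(1.202) = 353.2 K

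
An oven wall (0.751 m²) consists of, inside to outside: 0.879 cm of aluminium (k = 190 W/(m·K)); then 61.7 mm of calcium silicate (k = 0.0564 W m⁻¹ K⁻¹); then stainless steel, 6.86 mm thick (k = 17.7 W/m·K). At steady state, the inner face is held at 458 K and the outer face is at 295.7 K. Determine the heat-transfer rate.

Treat each layer as a resistance in series:
  R_aluminium = L/(kA) = 0.00879/(190·0.751) = 6.160×10^-5 K/W
  R_calcium silicate = L/(kA) = 0.0617/(0.0564·0.751) = 1.457 K/W
  R_stainless steel = L/(kA) = 0.00686/(17.7·0.751) = 5.161×10^-4 K/W
ΣR = 6.160×10^-5 + 1.457 + 5.161×10^-4 = 1.458 K/W
Q = ΔT/ΣR = (458 K − 295.7 K)/1.458 = 111 W

Q = 111 W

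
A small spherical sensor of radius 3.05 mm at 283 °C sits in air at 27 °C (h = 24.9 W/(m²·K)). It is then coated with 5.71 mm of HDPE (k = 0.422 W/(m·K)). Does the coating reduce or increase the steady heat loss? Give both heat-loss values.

increases: 0.745 → 3.12 W

Critical radius for a sphere: r_cr = 2k/h = 0.0339 m = 3.39 cm.
Outer radius after coating: r₂ = 0.00305 + 0.00571 = 0.00876 m.
Since r₁ < r_cr and r₂ ≤ r_cr, the coating moves toward the maximum at r_cr — heat loss rises.
Bare: R = 1/(4πr₁²h) = 343.6 K/W; Q = 256/343.6 = 0.745 W.
Coated: R = R_cond + R_conv = 81.95 K/W; Q = 256/81.95 = 3.12 W.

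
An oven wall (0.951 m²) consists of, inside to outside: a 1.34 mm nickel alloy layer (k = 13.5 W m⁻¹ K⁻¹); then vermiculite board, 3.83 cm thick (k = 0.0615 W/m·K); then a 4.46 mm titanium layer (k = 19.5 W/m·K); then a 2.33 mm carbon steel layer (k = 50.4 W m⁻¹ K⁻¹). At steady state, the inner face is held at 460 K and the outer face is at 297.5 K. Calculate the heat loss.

Treat each layer as a resistance in series:
  R_nickel alloy = L/(kA) = 0.00134/(13.5·0.951) = 1.044×10^-4 K/W
  R_vermiculite board = L/(kA) = 0.0383/(0.0615·0.951) = 0.6549 K/W
  R_titanium = L/(kA) = 0.00446/(19.5·0.951) = 2.405×10^-4 K/W
  R_carbon steel = L/(kA) = 0.00233/(50.4·0.951) = 4.861×10^-5 K/W
ΣR = 1.044×10^-4 + 0.6549 + 2.405×10^-4 + 4.861×10^-5 = 0.6553 K/W
Q = ΔT/ΣR = (460 K − 297.5 K)/0.6553 = 248 W

Q = 248 W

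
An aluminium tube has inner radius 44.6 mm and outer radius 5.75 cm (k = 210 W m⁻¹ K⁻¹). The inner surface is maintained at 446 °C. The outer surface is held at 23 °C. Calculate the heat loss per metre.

Q' = 2πk·ΔT/ln(r₂/r₁) = 2π × 210 × 423 / ln(0.0575/0.0446) = 2.20×10^6 W/m

Q' = 2.20×10^6 W/m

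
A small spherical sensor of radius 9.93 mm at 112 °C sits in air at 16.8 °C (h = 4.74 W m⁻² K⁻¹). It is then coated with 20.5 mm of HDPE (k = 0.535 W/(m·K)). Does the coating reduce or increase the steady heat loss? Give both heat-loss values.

Critical radius for a sphere: r_cr = 2k/h = 0.226 m = 22.6 cm.
Outer radius after coating: r₂ = 0.00993 + 0.0205 = 0.03043 m.
Since r₁ < r_cr and r₂ ≤ r_cr, the coating moves toward the maximum at r_cr — heat loss rises.
Bare: R = 1/(4πr₁²h) = 170.3 K/W; Q = 95.2/170.3 = 0.559 W.
Coated: R = R_cond + R_conv = 28.22 K/W; Q = 95.2/28.22 = 3.37 W.

increases: 0.559 → 3.37 W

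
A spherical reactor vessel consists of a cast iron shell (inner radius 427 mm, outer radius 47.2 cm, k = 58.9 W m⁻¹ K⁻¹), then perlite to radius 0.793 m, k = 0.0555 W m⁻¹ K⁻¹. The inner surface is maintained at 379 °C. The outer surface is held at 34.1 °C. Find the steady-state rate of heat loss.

Q = 280 W

Treat each layer as a resistance in series:
  R_cast iron = (1/0.427 − 1/0.472)/(4πk) = 0.2233/(4π·58.9) = 3.017×10^-4 K/W
  R_perlite = (1/0.472 − 1/0.793)/(4πk) = 0.8576/(4π·0.0555) = 1.230 K/W
ΣR = 3.017×10^-4 + 1.230 = 1.230 K/W
Q = ΔT/ΣR = (379 °C − 34.1 °C)/1.230 = 280 W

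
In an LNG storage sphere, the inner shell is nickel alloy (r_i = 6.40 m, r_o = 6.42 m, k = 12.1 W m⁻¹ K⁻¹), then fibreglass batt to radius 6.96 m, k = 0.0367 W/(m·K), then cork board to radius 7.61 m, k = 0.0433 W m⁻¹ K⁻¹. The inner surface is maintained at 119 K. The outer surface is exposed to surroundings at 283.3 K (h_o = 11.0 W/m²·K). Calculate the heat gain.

Q = 3.36 kW

Treat each layer as a resistance in series:
  R_nickel alloy = (1/6.40 − 1/6.42)/(4πk) = 4.868×10^-4/(4π·12.1) = 3.201×10^-6 K/W
  R_fibreglass batt = (1/6.42 − 1/6.96)/(4πk) = 0.01209/(4π·0.0367) = 0.02620 K/W
  R_cork board = (1/6.96 − 1/7.61)/(4πk) = 0.01227/(4π·0.0433) = 0.02255 K/W
  R_conv,out = 1/(4πr²h) = 1/(4π·7.61²·11.0) = 1.249×10^-4 K/W
ΣR = 3.201×10^-6 + 0.02620 + 0.02255 + 1.249×10^-4 = 0.04888 K/W
Q = ΔT/ΣR = (119 K − 283.3 K)/0.04888 = -3360 W
(Negative Q ⇒ heat flows inward; heat gain = 3360 W.)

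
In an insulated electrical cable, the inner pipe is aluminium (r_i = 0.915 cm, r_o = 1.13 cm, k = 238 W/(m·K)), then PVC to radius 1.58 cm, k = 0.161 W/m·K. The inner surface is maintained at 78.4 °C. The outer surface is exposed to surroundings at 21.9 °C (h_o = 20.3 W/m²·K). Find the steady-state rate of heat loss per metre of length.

Q' = 68.3 W/m

Resistance network (inner→outer):
  R'_aluminium = ln(0.0113/0.00915)/(2πk) = 0.2110/(2π·238) = 1.411×10^-4 m·K/W
  R'_PVC = ln(0.0158/0.0113)/(2πk) = 0.3352/(2π·0.161) = 0.3314 m·K/W
  R'_conv,out = 1/(2πr h) = 1/(2π·0.0158·20.3) = 0.4962 m·K/W
ΣR = 1.411×10^-4 + 0.3314 + 0.4962 = 0.8277 m·K/W
Q' = ΔT/ΣR = (78.4 °C − 21.9 °C)/0.8277 = 68.3 W/m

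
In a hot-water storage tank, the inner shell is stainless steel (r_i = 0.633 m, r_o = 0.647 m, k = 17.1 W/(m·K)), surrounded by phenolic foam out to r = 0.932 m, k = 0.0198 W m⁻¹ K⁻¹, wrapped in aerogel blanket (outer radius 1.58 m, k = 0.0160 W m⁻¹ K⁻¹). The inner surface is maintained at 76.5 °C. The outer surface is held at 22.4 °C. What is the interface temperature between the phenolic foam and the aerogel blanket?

Resistance network (inner→outer):
  R_stainless steel = (1/0.633 − 1/0.647)/(4πk) = 0.03418/(4π·17.1) = 1.591×10^-4 K/W
  R_phenolic foam = (1/0.647 − 1/0.932)/(4πk) = 0.4726/(4π·0.0198) = 1.900 K/W
  R_aerogel blanket = (1/0.932 − 1/1.58)/(4πk) = 0.4400/(4π·0.0160) = 2.189 K/W
ΣR = 1.591×10^-4 + 1.900 + 2.189 = 4.089 K/W
Q = ΔT/ΣR = (76.5 °C − 22.4 °C)/4.089 = 13.23 W
From the inner boundary to the phenolic foam/aerogel blanket interface, ΣR_partial = 1.900 K/W.
T_interface = T_in − Q·ΣR_partial = 76.5 °C − (13.23)(1.900) = 51.4 °C

T = 51.4 °C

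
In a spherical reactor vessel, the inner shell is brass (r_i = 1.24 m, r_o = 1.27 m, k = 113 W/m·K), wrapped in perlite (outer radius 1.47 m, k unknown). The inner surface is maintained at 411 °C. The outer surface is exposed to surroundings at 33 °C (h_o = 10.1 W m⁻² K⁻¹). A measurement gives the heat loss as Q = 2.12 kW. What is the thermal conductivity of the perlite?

k = 0.0488 W/m·K

ΣR = ΔT/Q = |411 − 33|/2120 = 0.1783 K/W
Known resistances:
  R_brass = (1/1.24 − 1/1.27)/(4πk) = 0.01905/(4π·113) = 1.342×10^-5 K/W
  R_conv,out = 1/(4πr²h) = 1/(4π·1.47²·10.1) = 0.003646 K/W
R_perlite = ΣR − ΣR_known = 0.1783 − 0.003659 = 0.1746 K/W
(1/r₁−1/r₂)/(4πk) = 0.1746 ⇒ k = 0.1071/(4π·0.1746) = 0.0488 W/m·K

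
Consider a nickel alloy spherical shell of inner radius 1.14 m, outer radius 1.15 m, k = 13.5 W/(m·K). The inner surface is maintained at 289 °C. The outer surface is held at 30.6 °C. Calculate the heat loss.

Q = 5750 kW

Q = 4πk·ΔT/(1/r₁ − 1/r₂) = 4π × 13.5 × 258.4 / (1/1.14 − 1/1.15) = 5.75×10^6 W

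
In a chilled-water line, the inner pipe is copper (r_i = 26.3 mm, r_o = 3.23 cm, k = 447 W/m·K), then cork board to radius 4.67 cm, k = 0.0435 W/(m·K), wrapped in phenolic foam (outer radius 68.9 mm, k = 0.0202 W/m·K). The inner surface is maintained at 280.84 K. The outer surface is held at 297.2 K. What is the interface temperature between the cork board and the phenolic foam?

Treat each layer as a resistance in series:
  R'_copper = ln(0.0323/0.0263)/(2πk) = 0.2055/(2π·447) = 7.317×10^-5 m·K/W
  R'_cork board = ln(0.0467/0.0323)/(2πk) = 0.3687/(2π·0.0435) = 1.349 m·K/W
  R'_phenolic foam = ln(0.0689/0.0467)/(2πk) = 0.3889/(2π·0.0202) = 3.064 m·K/W
ΣR = 7.317×10^-5 + 1.349 + 3.064 = 4.413 m·K/W
Q' = ΔT/ΣR = (280.84 K − 297.2 K)/4.413 = -3.707 W/m
From the inner boundary to the cork board/phenolic foam interface, ΣR_partial = 1.349 m·K/W.
T_interface = T_in − Q'·ΣR_partial = 280.84 K − (-3.707)(1.349) = 285.8 K

T = 285.8 K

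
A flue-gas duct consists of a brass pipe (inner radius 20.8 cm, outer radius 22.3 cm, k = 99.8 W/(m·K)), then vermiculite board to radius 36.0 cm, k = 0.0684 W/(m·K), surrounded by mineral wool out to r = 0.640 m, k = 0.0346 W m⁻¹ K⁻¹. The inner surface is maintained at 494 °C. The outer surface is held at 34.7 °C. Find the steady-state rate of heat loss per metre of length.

Series thermal resistances, inner to outer:
  R'_brass = ln(0.223/0.208)/(2πk) = 0.06963/(2π·99.8) = 1.110×10^-4 m·K/W
  R'_vermiculite board = ln(0.360/0.223)/(2πk) = 0.4789/(2π·0.0684) = 1.114 m·K/W
  R'_mineral wool = ln(0.640/0.360)/(2πk) = 0.5754/(2π·0.0346) = 2.647 m·K/W
ΣR = 1.110×10^-4 + 1.114 + 2.647 = 3.761 m·K/W
Q' = ΔT/ΣR = (494 °C − 34.7 °C)/3.761 = 122 W/m

Q' = 122 W/m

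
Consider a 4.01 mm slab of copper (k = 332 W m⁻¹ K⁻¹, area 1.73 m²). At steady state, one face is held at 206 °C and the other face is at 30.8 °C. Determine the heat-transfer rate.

Q = kA·ΔT/L = 332 × 1.73 × |206 °C − 30.8 °C| / 0.00401 = 2.51×10^7 W

Q = 2.51×10^7 W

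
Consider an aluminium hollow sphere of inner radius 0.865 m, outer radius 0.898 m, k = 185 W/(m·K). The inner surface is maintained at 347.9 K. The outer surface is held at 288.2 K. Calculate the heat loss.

Q = 3.27×10^6 W

Q = 4πk·ΔT/(1/r₁ − 1/r₂) = 4π × 185 × 59.7 / (1/0.865 − 1/0.898) = 3.27×10^6 W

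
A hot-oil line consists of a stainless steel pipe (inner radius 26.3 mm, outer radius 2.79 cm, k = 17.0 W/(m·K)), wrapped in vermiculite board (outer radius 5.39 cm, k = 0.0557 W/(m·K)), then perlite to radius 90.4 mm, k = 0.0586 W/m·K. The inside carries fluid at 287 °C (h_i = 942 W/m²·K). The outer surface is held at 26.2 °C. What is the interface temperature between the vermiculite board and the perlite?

Series thermal resistances, inner to outer:
  R'_conv,in = 1/(2πr h) = 1/(2π·0.0263·942) = 0.006424 m·K/W
  R'_stainless steel = ln(0.0279/0.0263)/(2πk) = 0.05906/(2π·17.0) = 5.529×10^-4 m·K/W
  R'_vermiculite board = ln(0.0539/0.0279)/(2πk) = 0.6585/(2π·0.0557) = 1.882 m·K/W
  R'_perlite = ln(0.0904/0.0539)/(2πk) = 0.5171/(2π·0.0586) = 1.404 m·K/W
ΣR = 0.006424 + 5.529×10^-4 + 1.882 + 1.404 = 3.293 m·K/W
Q' = ΔT/ΣR = (287 °C − 26.2 °C)/3.293 = 79.20 W/m
From the inner boundary to the vermiculite board/perlite interface, ΣR_partial = 1.889 m·K/W.
T_interface = T_in − Q'·ΣR_partial = 287 °C − (79.20)(1.889) = 137 °C

T = 137 °C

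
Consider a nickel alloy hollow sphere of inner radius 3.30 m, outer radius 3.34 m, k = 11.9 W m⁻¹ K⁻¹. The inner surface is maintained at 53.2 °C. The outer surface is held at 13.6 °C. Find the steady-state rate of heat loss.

Q = 1630 kW

Q = 4πk·ΔT/(1/r₁ − 1/r₂) = 4π × 11.9 × 39.6 / (1/3.30 − 1/3.34) = 1.63×10^6 W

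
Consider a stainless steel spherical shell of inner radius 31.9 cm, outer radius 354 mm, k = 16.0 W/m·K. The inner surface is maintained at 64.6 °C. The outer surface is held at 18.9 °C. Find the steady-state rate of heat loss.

Q = 29.6 kW

Q = 4πk·ΔT/(1/r₁ − 1/r₂) = 4π × 16.0 × 45.7 / (1/0.319 − 1/0.354) = 29600 W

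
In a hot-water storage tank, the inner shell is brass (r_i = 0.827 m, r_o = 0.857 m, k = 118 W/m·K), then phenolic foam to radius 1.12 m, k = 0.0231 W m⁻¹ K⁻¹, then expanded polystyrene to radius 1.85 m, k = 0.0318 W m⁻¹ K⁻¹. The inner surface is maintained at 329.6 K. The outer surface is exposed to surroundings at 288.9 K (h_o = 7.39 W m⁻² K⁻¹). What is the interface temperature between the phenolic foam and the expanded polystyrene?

Series thermal resistances, inner to outer:
  R_brass = (1/0.827 − 1/0.857)/(4πk) = 0.04233/(4π·118) = 2.855×10^-5 K/W
  R_phenolic foam = (1/0.857 − 1/1.12)/(4πk) = 0.2740/(4π·0.0231) = 0.9439 K/W
  R_expanded polystyrene = (1/1.12 − 1/1.85)/(4πk) = 0.3523/(4π·0.0318) = 0.8816 K/W
  R_conv,out = 1/(4πr²h) = 1/(4π·1.85²·7.39) = 0.003146 K/W
ΣR = 2.855×10^-5 + 0.9439 + 0.8816 + 0.003146 = 1.829 K/W
Q = ΔT/ΣR = (329.6 K − 288.9 K)/1.829 = 22.25 W
From the inner boundary to the phenolic foam/expanded polystyrene interface, ΣR_partial = 0.9439 K/W.
T_interface = T_in − Q·ΣR_partial = 329.6 K − (22.25)(0.9439) = 308.6 K

T = 308.6 K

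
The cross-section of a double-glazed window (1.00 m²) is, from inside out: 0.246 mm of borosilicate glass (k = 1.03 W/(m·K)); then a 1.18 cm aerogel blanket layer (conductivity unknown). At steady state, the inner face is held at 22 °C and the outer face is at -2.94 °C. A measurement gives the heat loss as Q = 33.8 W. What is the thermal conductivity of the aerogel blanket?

k = 0.0160 W/m·K

ΣR = ΔT/Q = |22 − -2.94|/33.8 = 0.7379 K/W
Known resistances:
  R_borosilicate glass = L/(kA) = 2.46×10^-4/(1.03·1.00) = 2.388×10^-4 K/W
R_aerogel blanket = ΣR − ΣR_known = 0.7379 − 2.388×10^-4 = 0.7377 K/W
L/(kA) = 0.7377 ⇒ k = 0.0118/(0.7377·1.00) = 0.0160 W/m·K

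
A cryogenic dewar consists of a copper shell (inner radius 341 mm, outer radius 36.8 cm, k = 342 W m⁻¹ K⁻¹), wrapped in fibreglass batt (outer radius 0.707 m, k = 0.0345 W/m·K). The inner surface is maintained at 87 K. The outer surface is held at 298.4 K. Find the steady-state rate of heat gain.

Q = 70.3 W

Series thermal resistances, inner to outer:
  R_copper = (1/0.341 − 1/0.368)/(4πk) = 0.2152/(4π·342) = 5.006×10^-5 K/W
  R_fibreglass batt = (1/0.368 − 1/0.707)/(4πk) = 1.303/(4π·0.0345) = 3.005 K/W
ΣR = 5.006×10^-5 + 3.005 = 3.005 K/W
Q = ΔT/ΣR = (87 K − 298.4 K)/3.005 = -70.3 W
(Negative Q ⇒ heat flows inward; heat gain = 70.3 W.)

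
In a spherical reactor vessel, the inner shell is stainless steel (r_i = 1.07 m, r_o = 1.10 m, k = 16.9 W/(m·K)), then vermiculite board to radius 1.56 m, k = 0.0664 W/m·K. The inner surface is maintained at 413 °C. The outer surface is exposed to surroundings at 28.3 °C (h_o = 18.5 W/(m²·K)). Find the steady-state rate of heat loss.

Resistance network (inner→outer):
  R_stainless steel = (1/1.07 − 1/1.10)/(4πk) = 0.02549/(4π·16.9) = 1.200×10^-4 K/W
  R_vermiculite board = (1/1.10 − 1/1.56)/(4πk) = 0.2681/(4π·0.0664) = 0.3213 K/W
  R_conv,out = 1/(4πr²h) = 1/(4π·1.56²·18.5) = 0.001768 K/W
ΣR = 1.200×10^-4 + 0.3213 + 0.001768 = 0.3232 K/W
Q = ΔT/ΣR = (413 °C − 28.3 °C)/0.3232 = 1190 W

Q = 1190 W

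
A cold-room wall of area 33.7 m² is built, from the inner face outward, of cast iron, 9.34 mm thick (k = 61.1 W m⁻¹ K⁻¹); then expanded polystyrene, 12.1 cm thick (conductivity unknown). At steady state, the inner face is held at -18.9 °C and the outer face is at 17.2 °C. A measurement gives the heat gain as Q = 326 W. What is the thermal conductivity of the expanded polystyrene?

ΣR = ΔT/Q = |-18.9 − 17.2|/326 = 0.1107 K/W
Known resistances:
  R_cast iron = L/(kA) = 0.00934/(61.1·33.7) = 4.536×10^-6 K/W
R_expanded polystyrene = ΣR − ΣR_known = 0.1107 − 4.536×10^-6 = 0.1107 K/W
L/(kA) = 0.1107 ⇒ k = 0.121/(0.1107·33.7) = 0.0324 W/m·K

k = 0.0324 W/m·K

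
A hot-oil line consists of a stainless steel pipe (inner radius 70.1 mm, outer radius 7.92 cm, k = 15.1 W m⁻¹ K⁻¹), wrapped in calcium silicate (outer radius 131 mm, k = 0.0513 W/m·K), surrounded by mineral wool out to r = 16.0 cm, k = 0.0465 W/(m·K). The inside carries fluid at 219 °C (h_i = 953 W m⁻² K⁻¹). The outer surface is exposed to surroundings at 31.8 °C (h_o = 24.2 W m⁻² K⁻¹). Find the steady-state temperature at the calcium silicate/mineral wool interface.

Treat each layer as a resistance in series:
  R'_conv,in = 1/(2πr h) = 1/(2π·0.0701·953) = 0.002382 m·K/W
  R'_stainless steel = ln(0.0792/0.0701)/(2πk) = 0.1221/(2π·15.1) = 0.001286 m·K/W
  R'_calcium silicate = ln(0.131/0.0792)/(2πk) = 0.5032/(2π·0.0513) = 1.561 m·K/W
  R'_mineral wool = ln(0.160/0.131)/(2πk) = 0.2000/(2π·0.0465) = 0.6845 m·K/W
  R'_conv,out = 1/(2πr h) = 1/(2π·0.160·24.2) = 0.04110 m·K/W
ΣR = 0.002382 + 0.001286 + 1.561 + 0.6845 + 0.04110 = 2.290 m·K/W
Q' = ΔT/ΣR = (219 °C − 31.8 °C)/2.290 = 81.75 W/m
From the inner boundary to the calcium silicate/mineral wool interface, ΣR_partial = 1.565 m·K/W.
T_interface = T_in − Q'·ΣR_partial = 219 °C − (81.75)(1.565) = 91.1 °C

T = 91.1 °C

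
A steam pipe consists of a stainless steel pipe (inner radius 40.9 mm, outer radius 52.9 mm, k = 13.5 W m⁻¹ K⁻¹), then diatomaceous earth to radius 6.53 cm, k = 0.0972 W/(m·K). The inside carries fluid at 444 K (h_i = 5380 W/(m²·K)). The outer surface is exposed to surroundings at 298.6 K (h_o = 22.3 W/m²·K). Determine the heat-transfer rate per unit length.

Resistance network (inner→outer):
  R'_conv,in = 1/(2πr h) = 1/(2π·0.0409·5380) = 7.233×10^-4 m·K/W
  R'_stainless steel = ln(0.0529/0.0409)/(2πk) = 0.2573/(2π·13.5) = 0.003033 m·K/W
  R'_diatomaceous earth = ln(0.0653/0.0529)/(2πk) = 0.2106/(2π·0.0972) = 0.3448 m·K/W
  R'_conv,out = 1/(2πr h) = 1/(2π·0.0653·22.3) = 0.1093 m·K/W
ΣR = 7.233×10^-4 + 0.003033 + 0.3448 + 0.1093 = 0.4579 m·K/W
Q' = ΔT/ΣR = (444 K − 298.6 K)/0.4579 = 318 W/m

Q' = 318 W/m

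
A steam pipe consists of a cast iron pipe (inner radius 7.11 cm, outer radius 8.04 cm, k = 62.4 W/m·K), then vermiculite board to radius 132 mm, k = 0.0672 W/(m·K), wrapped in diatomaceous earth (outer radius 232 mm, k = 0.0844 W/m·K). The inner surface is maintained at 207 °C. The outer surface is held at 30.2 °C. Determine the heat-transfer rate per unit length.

Treat each layer as a resistance in series:
  R'_cast iron = ln(0.0804/0.0711)/(2πk) = 0.1229/(2π·62.4) = 3.135×10^-4 m·K/W
  R'_vermiculite board = ln(0.132/0.0804)/(2πk) = 0.4958/(2π·0.0672) = 1.174 m·K/W
  R'_diatomaceous earth = ln(0.232/0.132)/(2πk) = 0.5639/(2π·0.0844) = 1.063 m·K/W
ΣR = 3.135×10^-4 + 1.174 + 1.063 = 2.237 m·K/W
Q' = ΔT/ΣR = (207 °C − 30.2 °C)/2.237 = 79.0 W/m

Q' = 79.0 W/m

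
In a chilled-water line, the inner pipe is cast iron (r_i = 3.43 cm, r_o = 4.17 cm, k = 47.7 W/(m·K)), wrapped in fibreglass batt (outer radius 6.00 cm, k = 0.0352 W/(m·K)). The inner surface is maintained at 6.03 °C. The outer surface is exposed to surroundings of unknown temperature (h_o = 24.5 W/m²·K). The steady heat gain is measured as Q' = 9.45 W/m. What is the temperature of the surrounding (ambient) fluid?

Sum the resistances:
  R'_cast iron = ln(0.0417/0.0343)/(2πk) = 0.1954/(2π·47.7) = 6.518×10^-4 m·K/W
  R'_fibreglass batt = ln(0.0600/0.0417)/(2πk) = 0.3638/(2π·0.0352) = 1.645 m·K/W
  R'_conv,out = 1/(2πr h) = 1/(2π·0.0600·24.5) = 0.1083 m·K/W
ΣR = 1.754 m·K/W
ΔT = Q'·ΣR = 9.45 × 1.754 = 16.58 K
Heat flows inward, so T_out = T_in + ΔT = 6.03 + 16.58 = 22.6 °C

T_out = 22.6 °C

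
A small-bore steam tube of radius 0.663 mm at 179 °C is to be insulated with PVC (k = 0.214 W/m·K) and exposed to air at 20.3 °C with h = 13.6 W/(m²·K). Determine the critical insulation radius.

r_cr = 1.57 cm

For a cylinder, r_cr = k_ins/h = 0.214/13.6 = 0.0157 m = 1.57 cm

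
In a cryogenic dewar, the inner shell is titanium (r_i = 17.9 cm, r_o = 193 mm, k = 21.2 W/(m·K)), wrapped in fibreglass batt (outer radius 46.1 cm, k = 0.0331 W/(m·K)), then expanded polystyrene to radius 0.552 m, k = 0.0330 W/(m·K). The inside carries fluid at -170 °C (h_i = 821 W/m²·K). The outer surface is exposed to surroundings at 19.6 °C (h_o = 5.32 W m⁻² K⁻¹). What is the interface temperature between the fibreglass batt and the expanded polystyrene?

T = -1.6 °C

Treat each layer as a resistance in series:
  R_conv,in = 1/(4πr²h) = 1/(4π·0.179²·821) = 0.003025 K/W
  R_titanium = (1/0.179 − 1/0.193)/(4πk) = 0.4052/(4π·21.2) = 0.001521 K/W
  R_fibreglass batt = (1/0.193 − 1/0.461)/(4πk) = 3.012/(4π·0.0331) = 7.242 K/W
  R_expanded polystyrene = (1/0.461 − 1/0.552)/(4πk) = 0.3576/(4π·0.0330) = 0.8623 K/W
  R_conv,out = 1/(4πr²h) = 1/(4π·0.552²·5.32) = 0.04909 K/W
ΣR = 0.003025 + 0.001521 + 7.242 + 0.8623 + 0.04909 = 8.158 K/W
Q = ΔT/ΣR = (-170 °C − 19.6 °C)/8.158 = -23.24 W
From the inner boundary to the fibreglass batt/expanded polystyrene interface, ΣR_partial = 7.247 K/W.
T_interface = T_in − Q·ΣR_partial = -170 °C − (-23.24)(7.247) = -1.6 °C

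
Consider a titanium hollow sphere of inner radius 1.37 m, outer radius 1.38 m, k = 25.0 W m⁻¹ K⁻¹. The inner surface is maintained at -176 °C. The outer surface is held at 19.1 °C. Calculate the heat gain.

Q = 1.16×10^7 W

Q = 4πk·ΔT/(1/r₁ − 1/r₂) = 4π × 25.0 × 195.1 / (1/1.37 − 1/1.38) = 1.16×10^7 W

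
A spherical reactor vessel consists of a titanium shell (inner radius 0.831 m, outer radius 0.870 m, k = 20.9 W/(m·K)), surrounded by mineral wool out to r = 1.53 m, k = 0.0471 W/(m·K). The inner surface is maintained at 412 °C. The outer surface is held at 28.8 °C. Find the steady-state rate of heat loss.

Treat each layer as a resistance in series:
  R_titanium = (1/0.831 − 1/0.870)/(4πk) = 0.05394/(4π·20.9) = 2.054×10^-4 K/W
  R_mineral wool = (1/0.870 − 1/1.53)/(4πk) = 0.4958/(4π·0.0471) = 0.8377 K/W
ΣR = 2.054×10^-4 + 0.8377 = 0.8379 K/W
Q = ΔT/ΣR = (412 °C − 28.8 °C)/0.8379 = 457 W

Q = 457 W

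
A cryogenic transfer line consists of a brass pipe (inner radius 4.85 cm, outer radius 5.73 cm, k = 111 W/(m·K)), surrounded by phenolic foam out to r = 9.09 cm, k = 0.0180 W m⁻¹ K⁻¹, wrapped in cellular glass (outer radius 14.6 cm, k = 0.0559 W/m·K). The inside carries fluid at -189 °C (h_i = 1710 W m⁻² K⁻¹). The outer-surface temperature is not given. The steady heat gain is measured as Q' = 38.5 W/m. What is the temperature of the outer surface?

T_out = 20.1 °C

Sum the resistances:
  R'_conv,in = 1/(2πr h) = 1/(2π·0.0485·1710) = 0.001919 m·K/W
  R'_brass = ln(0.0573/0.0485)/(2πk) = 0.1667/(2π·111) = 2.391×10^-4 m·K/W
  R'_phenolic foam = ln(0.0909/0.0573)/(2πk) = 0.4615/(2π·0.0180) = 4.080 m·K/W
  R'_cellular glass = ln(0.146/0.0909)/(2πk) = 0.4738/(2π·0.0559) = 1.349 m·K/W
ΣR = 5.431 m·K/W
ΔT = Q'·ΣR = 38.5 × 5.431 = 209.1 K
Heat flows inward, so T_out = T_in + ΔT = -189 + 209.1 = 20.1 °C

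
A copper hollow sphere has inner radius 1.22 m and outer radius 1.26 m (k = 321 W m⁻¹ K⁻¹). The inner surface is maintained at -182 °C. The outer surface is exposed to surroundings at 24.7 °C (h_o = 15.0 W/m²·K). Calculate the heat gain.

Q = 61.7 kW

Resistance network (inner→outer):
  R_copper = (1/1.22 − 1/1.26)/(4πk) = 0.02602/(4π·321) = 6.451×10^-6 K/W
  R_conv,out = 1/(4πr²h) = 1/(4π·1.26²·15.0) = 0.003342 K/W
ΣR = 6.451×10^-6 + 0.003342 = 0.003348 K/W
Q = ΔT/ΣR = (-182 °C − 24.7 °C)/0.003348 = -61700 W
(Negative Q ⇒ heat flows inward; heat gain = 61700 W.)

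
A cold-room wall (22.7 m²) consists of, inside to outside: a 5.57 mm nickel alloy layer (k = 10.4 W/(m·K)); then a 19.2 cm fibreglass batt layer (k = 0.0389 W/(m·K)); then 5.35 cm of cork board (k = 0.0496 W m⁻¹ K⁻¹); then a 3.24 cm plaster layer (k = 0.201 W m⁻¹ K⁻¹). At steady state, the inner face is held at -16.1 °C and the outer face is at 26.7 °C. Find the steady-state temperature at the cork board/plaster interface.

T = 25.6 °C

Treat each layer as a resistance in series:
  R_nickel alloy = L/(kA) = 0.00557/(10.4·22.7) = 2.359×10^-5 K/W
  R_fibreglass batt = L/(kA) = 0.192/(0.0389·22.7) = 0.2174 K/W
  R_cork board = L/(kA) = 0.0535/(0.0496·22.7) = 0.04752 K/W
  R_plaster = L/(kA) = 0.0324/(0.201·22.7) = 0.007101 K/W
ΣR = 2.359×10^-5 + 0.2174 + 0.04752 + 0.007101 = 0.2720 K/W
Q = ΔT/ΣR = (-16.1 °C − 26.7 °C)/0.2720 = -157.4 W
From the inner boundary to the cork board/plaster interface, ΣR_partial = 0.2649 K/W.
T_interface = T_in − Q·ΣR_partial = -16.1 °C − (-157.4)(0.2649) = 25.6 °C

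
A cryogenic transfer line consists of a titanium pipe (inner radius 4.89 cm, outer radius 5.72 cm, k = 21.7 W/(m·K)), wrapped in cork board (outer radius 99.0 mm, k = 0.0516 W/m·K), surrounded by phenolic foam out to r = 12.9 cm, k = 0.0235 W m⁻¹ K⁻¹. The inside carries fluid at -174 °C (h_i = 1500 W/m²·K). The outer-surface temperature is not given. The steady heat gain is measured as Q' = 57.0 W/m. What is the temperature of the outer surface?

T_out = 24.8 °C

Series resistances:
  R'_conv,in = 1/(2πr h) = 1/(2π·0.0489·1500) = 0.002170 m·K/W
  R'_titanium = ln(0.0572/0.0489)/(2πk) = 0.1568/(2π·21.7) = 0.001150 m·K/W
  R'_cork board = ln(0.0990/0.0572)/(2πk) = 0.5486/(2π·0.0516) = 1.692 m·K/W
  R'_phenolic foam = ln(0.129/0.0990)/(2πk) = 0.2647/(2π·0.0235) = 1.793 m·K/W
ΣR = 3.488 m·K/W
ΔT = Q'·ΣR = 57.0 × 3.488 = 198.8 K
Heat flows inward, so T_out = T_in + ΔT = -174 + 198.8 = 24.8 °C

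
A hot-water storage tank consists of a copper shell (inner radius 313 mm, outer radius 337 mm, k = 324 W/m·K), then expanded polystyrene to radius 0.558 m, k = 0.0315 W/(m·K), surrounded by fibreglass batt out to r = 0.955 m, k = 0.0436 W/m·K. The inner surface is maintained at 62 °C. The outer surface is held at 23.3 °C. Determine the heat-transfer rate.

Q = 8.94 W

Series thermal resistances, inner to outer:
  R_copper = (1/0.313 − 1/0.337)/(4πk) = 0.2275/(4π·324) = 5.588×10^-5 K/W
  R_expanded polystyrene = (1/0.337 − 1/0.558)/(4πk) = 1.175/(4π·0.0315) = 2.969 K/W
  R_fibreglass batt = (1/0.558 − 1/0.955)/(4πk) = 0.7450/(4π·0.0436) = 1.360 K/W
ΣR = 5.588×10^-5 + 2.969 + 1.360 = 4.329 K/W
Q = ΔT/ΣR = (62 °C − 23.3 °C)/4.329 = 8.94 W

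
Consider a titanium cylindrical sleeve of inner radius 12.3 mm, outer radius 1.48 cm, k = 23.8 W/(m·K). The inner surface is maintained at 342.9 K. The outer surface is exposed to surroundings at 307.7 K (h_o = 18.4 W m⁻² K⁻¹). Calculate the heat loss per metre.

Series thermal resistances, inner to outer:
  R'_titanium = ln(0.0148/0.0123)/(2πk) = 0.1850/(2π·23.8) = 0.001237 m·K/W
  R'_conv,out = 1/(2πr h) = 1/(2π·0.0148·18.4) = 0.5844 m·K/W
ΣR = 0.001237 + 0.5844 = 0.5856 m·K/W
Q' = ΔT/ΣR = (342.9 K − 307.7 K)/0.5856 = 60.1 W/m

Q' = 60.1 W/m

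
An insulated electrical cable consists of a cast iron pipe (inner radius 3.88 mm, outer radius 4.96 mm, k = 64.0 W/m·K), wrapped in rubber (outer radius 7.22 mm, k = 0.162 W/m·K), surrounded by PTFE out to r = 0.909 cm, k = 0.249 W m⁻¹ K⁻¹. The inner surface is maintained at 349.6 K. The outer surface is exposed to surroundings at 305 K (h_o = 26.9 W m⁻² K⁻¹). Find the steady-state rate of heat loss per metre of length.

Q' = 38.2 W/m

Resistance network (inner→outer):
  R'_cast iron = ln(0.00496/0.00388)/(2πk) = 0.2456/(2π·64.0) = 6.107×10^-4 m·K/W
  R'_rubber = ln(0.00722/0.00496)/(2πk) = 0.3754/(2π·0.162) = 0.3689 m·K/W
  R'_PTFE = ln(0.00909/0.00722)/(2πk) = 0.2303/(2π·0.249) = 0.1472 m·K/W
  R'_conv,out = 1/(2πr h) = 1/(2π·0.00909·26.9) = 0.6509 m·K/W
ΣR = 6.107×10^-4 + 0.3689 + 0.1472 + 0.6509 = 1.168 m·K/W
Q' = ΔT/ΣR = (349.6 K − 305 K)/1.168 = 38.2 W/m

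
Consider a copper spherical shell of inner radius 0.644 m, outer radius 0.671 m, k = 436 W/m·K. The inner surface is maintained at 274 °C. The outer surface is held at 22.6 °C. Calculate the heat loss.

Q = 22000 kW

Q = 4πk·ΔT/(1/r₁ − 1/r₂) = 4π × 436 × 251.4 / (1/0.644 − 1/0.671) = 2.20×10^7 W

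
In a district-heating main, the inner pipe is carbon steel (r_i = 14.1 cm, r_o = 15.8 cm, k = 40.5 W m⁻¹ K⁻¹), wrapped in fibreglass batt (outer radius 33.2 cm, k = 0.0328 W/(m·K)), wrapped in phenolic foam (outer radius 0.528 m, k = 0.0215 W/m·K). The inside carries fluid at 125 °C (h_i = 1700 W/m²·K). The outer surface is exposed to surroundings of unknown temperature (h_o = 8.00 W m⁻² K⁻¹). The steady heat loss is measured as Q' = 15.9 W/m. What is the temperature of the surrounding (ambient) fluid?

T_out = 12.5 °C

Series resistances:
  R'_conv,in = 1/(2πr h) = 1/(2π·0.141·1700) = 6.640×10^-4 m·K/W
  R'_carbon steel = ln(0.158/0.141)/(2πk) = 0.1138/(2π·40.5) = 4.473×10^-4 m·K/W
  R'_fibreglass batt = ln(0.332/0.158)/(2πk) = 0.7425/(2π·0.0328) = 3.603 m·K/W
  R'_phenolic foam = ln(0.528/0.332)/(2πk) = 0.4640/(2π·0.0215) = 3.434 m·K/W
  R'_conv,out = 1/(2πr h) = 1/(2π·0.528·8.00) = 0.03768 m·K/W
ΣR = 7.076 m·K/W
ΔT = Q'·ΣR = 15.9 × 7.076 = 112.5 K
Heat flows outward, so T_out = T_in − ΔT = 125 − 112.5 = 12.5 °C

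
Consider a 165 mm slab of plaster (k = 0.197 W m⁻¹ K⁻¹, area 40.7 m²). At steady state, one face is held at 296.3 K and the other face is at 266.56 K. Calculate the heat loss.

Q = kA·ΔT/L = 0.197 × 40.7 × |296.3 K − 266.56 K| / 0.165 = 1450 W

Q = 1450 W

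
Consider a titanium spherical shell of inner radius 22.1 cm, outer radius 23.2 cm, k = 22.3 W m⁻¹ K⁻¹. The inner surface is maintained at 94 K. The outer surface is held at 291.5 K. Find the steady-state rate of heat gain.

Q = 4πk·ΔT/(1/r₁ − 1/r₂) = 4π × 22.3 × 197.5 / (1/0.221 − 1/0.232) = 2.58×10^5 W

Q = 258 kW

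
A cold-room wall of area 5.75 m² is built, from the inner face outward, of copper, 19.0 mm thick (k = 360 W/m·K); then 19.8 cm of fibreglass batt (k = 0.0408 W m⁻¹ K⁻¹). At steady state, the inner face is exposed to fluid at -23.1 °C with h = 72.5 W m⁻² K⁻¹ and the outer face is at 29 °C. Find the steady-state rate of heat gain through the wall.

Resistance network (inner→outer):
  R_conv,in = 1/(hA) = 1/(72.5·5.75) = 0.002399 K/W
  R_copper = L/(kA) = 0.0190/(360·5.75) = 9.179×10^-6 K/W
  R_fibreglass batt = L/(kA) = 0.198/(0.0408·5.75) = 0.8440 K/W
ΣR = 0.002399 + 9.179×10^-6 + 0.8440 = 0.8464 K/W
Q = ΔT/ΣR = (-23.1 °C − 29 °C)/0.8464 = -61.6 W
(Negative Q ⇒ heat flows inward; heat gain = 61.6 W.)

Q = 61.6 W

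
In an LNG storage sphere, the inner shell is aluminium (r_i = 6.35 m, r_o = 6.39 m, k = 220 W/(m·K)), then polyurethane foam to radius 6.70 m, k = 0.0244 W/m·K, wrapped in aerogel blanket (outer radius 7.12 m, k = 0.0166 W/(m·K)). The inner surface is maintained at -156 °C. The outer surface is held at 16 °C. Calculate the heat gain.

Resistance network (inner→outer):
  R_aluminium = (1/6.35 − 1/6.39)/(4πk) = 9.858×10^-4/(4π·220) = 3.566×10^-7 K/W
  R_polyurethane foam = (1/6.39 − 1/6.70)/(4πk) = 0.007241/(4π·0.0244) = 0.02361 K/W
  R_aerogel blanket = (1/6.70 − 1/7.12)/(4πk) = 0.008804/(4π·0.0166) = 0.04221 K/W
ΣR = 3.566×10^-7 + 0.02361 + 0.04221 = 0.06582 K/W
Q = ΔT/ΣR = (-156 °C − 16 °C)/0.06582 = -2610 W
(Negative Q ⇒ heat flows inward; heat gain = 2610 W.)

Q = 2.61 kW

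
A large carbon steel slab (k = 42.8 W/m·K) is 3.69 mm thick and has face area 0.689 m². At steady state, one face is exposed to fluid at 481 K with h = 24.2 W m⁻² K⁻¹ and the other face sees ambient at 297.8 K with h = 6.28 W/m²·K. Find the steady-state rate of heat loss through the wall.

Q = 629 W

Series thermal resistances, inner to outer:
  R_conv,in = 1/(hA) = 1/(24.2·0.689) = 0.05997 K/W
  R_carbon steel = L/(kA) = 0.00369/(42.8·0.689) = 1.251×10^-4 K/W
  R_conv,out = 1/(hA) = 1/(6.28·0.689) = 0.2311 K/W
ΣR = 0.05997 + 1.251×10^-4 + 0.2311 = 0.2912 K/W
Q = ΔT/ΣR = (481 K − 297.8 K)/0.2912 = 629 W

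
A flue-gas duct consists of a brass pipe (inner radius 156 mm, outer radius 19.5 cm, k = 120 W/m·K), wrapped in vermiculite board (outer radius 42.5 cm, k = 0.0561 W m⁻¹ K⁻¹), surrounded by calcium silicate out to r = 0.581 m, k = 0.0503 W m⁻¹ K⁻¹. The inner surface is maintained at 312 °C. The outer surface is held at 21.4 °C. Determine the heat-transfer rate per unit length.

Resistance network (inner→outer):
  R'_brass = ln(0.195/0.156)/(2πk) = 0.2231/(2π·120) = 2.960×10^-4 m·K/W
  R'_vermiculite board = ln(0.425/0.195)/(2πk) = 0.7791/(2π·0.0561) = 2.210 m·K/W
  R'_calcium silicate = ln(0.581/0.425)/(2πk) = 0.3127/(2π·0.0503) = 0.9893 m·K/W
ΣR = 2.960×10^-4 + 2.210 + 0.9893 = 3.200 m·K/W
Q' = ΔT/ΣR = (312 °C − 21.4 °C)/3.200 = 90.8 W/m

Q' = 90.8 W/m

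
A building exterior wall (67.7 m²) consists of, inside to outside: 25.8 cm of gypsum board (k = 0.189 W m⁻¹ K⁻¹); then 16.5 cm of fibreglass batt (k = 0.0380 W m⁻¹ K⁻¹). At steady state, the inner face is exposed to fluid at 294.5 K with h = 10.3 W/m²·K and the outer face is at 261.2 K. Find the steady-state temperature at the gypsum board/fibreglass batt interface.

T = 286.1 K

Treat each layer as a resistance in series:
  R_conv,in = 1/(hA) = 1/(10.3·67.7) = 0.001434 K/W
  R_gypsum board = L/(kA) = 0.258/(0.189·67.7) = 0.02016 K/W
  R_fibreglass batt = L/(kA) = 0.165/(0.0380·67.7) = 0.06414 K/W
ΣR = 0.001434 + 0.02016 + 0.06414 = 0.08573 K/W
Q = ΔT/ΣR = (294.5 K − 261.2 K)/0.08573 = 388.4 W
From the inner boundary to the gypsum board/fibreglass batt interface, ΣR_partial = 0.02159 K/W.
T_interface = T_in − Q·ΣR_partial = 294.5 K − (388.4)(0.02159) = 286.1 K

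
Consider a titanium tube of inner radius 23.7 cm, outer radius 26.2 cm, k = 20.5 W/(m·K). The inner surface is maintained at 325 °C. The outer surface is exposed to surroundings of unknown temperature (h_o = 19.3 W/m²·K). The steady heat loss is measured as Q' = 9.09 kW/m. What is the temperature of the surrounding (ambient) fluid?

T_out = 31.8 °C

Series resistances:
  R'_titanium = ln(0.262/0.237)/(2πk) = 0.1003/(2π·20.5) = 7.786×10^-4 m·K/W
  R'_conv,out = 1/(2πr h) = 1/(2π·0.262·19.3) = 0.03147 m·K/W
ΣR = 0.03225 m·K/W
ΔT = Q'·ΣR = 9090 × 0.03225 = 293.2 K
Heat flows outward, so T_out = T_in − ΔT = 325 − 293.2 = 31.8 °C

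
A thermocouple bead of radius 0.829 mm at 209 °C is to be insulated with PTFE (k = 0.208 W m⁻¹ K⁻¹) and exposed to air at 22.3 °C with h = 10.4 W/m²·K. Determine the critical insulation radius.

r_cr = 4.00 cm

For a sphere, r_cr = 2k_ins/h = 2·0.208/10.4 = 0.0400 m = 4.00 cm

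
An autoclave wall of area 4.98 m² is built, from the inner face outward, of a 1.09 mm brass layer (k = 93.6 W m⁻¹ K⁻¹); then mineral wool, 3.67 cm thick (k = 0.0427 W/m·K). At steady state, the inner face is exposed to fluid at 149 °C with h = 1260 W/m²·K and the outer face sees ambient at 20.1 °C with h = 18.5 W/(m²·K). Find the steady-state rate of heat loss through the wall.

Resistance network (inner→outer):
  R_conv,in = 1/(hA) = 1/(1260·4.98) = 1.594×10^-4 K/W
  R_brass = L/(kA) = 0.00109/(93.6·4.98) = 2.338×10^-6 K/W
  R_mineral wool = L/(kA) = 0.0367/(0.0427·4.98) = 0.1726 K/W
  R_conv,out = 1/(hA) = 1/(18.5·4.98) = 0.01085 K/W
ΣR = 1.594×10^-4 + 2.338×10^-6 + 0.1726 + 0.01085 = 0.1836 K/W
Q = ΔT/ΣR = (149 °C − 20.1 °C)/0.1836 = 702 W

Q = 702 W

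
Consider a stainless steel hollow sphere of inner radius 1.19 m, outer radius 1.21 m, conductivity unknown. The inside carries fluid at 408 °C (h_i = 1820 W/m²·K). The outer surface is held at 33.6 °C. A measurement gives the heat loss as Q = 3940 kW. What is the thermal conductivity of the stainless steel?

k = 17.2 W/m·K

ΣR = ΔT/Q = |408 − 33.6|/3.94×10^6 = 9.503×10^-5 K/W
Known resistances:
  R_conv,in = 1/(4πr²h) = 1/(4π·1.19²·1820) = 3.088×10^-5 K/W
R_stainless steel = ΣR − ΣR_known = 9.503×10^-5 − 3.088×10^-5 = 6.415×10^-5 K/W
(1/r₁−1/r₂)/(4πk) = 6.415×10^-5 ⇒ k = 0.01389/(4π·6.415×10^-5) = 17.2 W/m·K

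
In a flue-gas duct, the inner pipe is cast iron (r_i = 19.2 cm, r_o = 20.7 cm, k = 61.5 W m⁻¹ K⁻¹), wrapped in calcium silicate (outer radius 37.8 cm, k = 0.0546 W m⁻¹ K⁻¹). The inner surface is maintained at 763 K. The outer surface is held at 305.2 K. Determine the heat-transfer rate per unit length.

Q' = 261 W/m

Series thermal resistances, inner to outer:
  R'_cast iron = ln(0.207/0.192)/(2πk) = 0.07522/(2π·61.5) = 1.947×10^-4 m·K/W
  R'_calcium silicate = ln(0.378/0.207)/(2πk) = 0.6022/(2π·0.0546) = 1.755 m·K/W
ΣR = 1.947×10^-4 + 1.755 = 1.755 m·K/W
Q' = ΔT/ΣR = (763 K − 305.2 K)/1.755 = 261 W/m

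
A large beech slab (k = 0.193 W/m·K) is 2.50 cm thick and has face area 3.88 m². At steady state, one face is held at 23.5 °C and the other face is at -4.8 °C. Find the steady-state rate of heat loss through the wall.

Q = kA·ΔT/L = 0.193 × 3.88 × |23.5 °C − -4.8 °C| / 0.0250 = 848 W

Q = 848 W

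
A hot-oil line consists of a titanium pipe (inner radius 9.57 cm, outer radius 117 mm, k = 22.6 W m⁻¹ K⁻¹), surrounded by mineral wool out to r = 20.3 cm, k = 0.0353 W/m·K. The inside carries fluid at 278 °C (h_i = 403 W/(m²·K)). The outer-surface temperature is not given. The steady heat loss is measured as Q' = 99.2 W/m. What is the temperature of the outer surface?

T_out = 31.0 °C

Sum the resistances:
  R'_conv,in = 1/(2πr h) = 1/(2π·0.0957·403) = 0.004127 m·K/W
  R'_titanium = ln(0.117/0.0957)/(2πk) = 0.2010/(2π·22.6) = 0.001415 m·K/W
  R'_mineral wool = ln(0.203/0.117)/(2πk) = 0.5510/(2π·0.0353) = 2.484 m·K/W
ΣR = 2.490 m·K/W
ΔT = Q'·ΣR = 99.2 × 2.490 = 247.0 K
Heat flows outward, so T_out = T_in − ΔT = 278 − 247.0 = 31.0 °C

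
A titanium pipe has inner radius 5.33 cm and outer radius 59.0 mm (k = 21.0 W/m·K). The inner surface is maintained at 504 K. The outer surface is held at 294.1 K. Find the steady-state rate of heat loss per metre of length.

Q' = 2πk·ΔT/ln(r₂/r₁) = 2π × 21.0 × 209.9 / ln(0.0590/0.0533) = 2.73×10^5 W/m

Q' = 2.73×10^5 W/m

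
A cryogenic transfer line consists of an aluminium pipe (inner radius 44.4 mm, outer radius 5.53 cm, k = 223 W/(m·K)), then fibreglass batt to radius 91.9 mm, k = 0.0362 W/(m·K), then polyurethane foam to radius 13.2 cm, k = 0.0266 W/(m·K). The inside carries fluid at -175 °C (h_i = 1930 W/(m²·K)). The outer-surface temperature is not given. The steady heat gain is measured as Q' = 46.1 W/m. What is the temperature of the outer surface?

T_out = 27.9 °C

Series resistances:
  R'_conv,in = 1/(2πr h) = 1/(2π·0.0444·1930) = 0.001857 m·K/W
  R'_aluminium = ln(0.0553/0.0444)/(2πk) = 0.2195/(2π·223) = 1.567×10^-4 m·K/W
  R'_fibreglass batt = ln(0.0919/0.0553)/(2πk) = 0.5079/(2π·0.0362) = 2.233 m·K/W
  R'_polyurethane foam = ln(0.132/0.0919)/(2πk) = 0.3621/(2π·0.0266) = 2.167 m·K/W
ΣR = 4.402 m·K/W
ΔT = Q'·ΣR = 46.1 × 4.402 = 202.9 K
Heat flows inward, so T_out = T_in + ΔT = -175 + 202.9 = 27.9 °C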